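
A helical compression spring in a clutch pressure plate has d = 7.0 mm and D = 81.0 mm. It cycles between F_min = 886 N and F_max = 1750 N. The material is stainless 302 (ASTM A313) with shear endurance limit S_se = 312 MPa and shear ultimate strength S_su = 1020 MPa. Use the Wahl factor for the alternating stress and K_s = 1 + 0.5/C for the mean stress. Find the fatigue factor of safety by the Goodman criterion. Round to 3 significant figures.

C = D/d = 81.0/7.0 = 11.5714; K_W = (4C−1)/(4C−4)+0.615/C = 1.1241; K_s = 1+0.5/C = 1.0432
F_a = (F_max−F_min)/2 = 432 N; F_m = (F_max+F_min)/2 = 1318 N
τ_a = K_W·8F_aD/(πd³) = 1.1241 × 259.79 = 292.02 MPa
τ_m = K_s·8F_mD/(πd³) = 1.0432 × 792.59 = 826.83 MPa
Goodman: 1/n_f = τ_a/S_se + τ_m/S_su = 292.02/312 + 826.83/1020 = 0.93597 + 0.81062 = 1.7466
n_f = 1/1.7466 = 0.5725

0.573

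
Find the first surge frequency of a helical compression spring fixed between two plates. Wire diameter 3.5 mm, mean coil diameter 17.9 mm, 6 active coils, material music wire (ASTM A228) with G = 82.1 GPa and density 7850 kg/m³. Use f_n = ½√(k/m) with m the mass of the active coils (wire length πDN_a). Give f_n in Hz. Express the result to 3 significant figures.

663 Hz

k = Gd⁴/(8D³N_a) = (82.1×10³)(3.5⁴)/(8·17.9³·6) = 44.752 N/mm = 44752 N/m
Wire length L = πDN_a = π·17.9·6 = 337.41 mm
m = ρ·(πd²/4)·L = 7850 × 9.6211×10⁻⁶ m² × 0.33741 m = 0.025483 kg
f_n = ½√(k/m) = 0.5·√(44752/0.025483) = 0.5·√(1.7562e+06) = 662.6 Hz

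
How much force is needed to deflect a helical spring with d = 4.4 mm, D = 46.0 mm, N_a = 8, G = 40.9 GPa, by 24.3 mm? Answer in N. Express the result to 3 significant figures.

59.8 N

k = Gd⁴/(8D³N_a) = (40.9×10³)(4.4⁴)/(8·46.0³·8) = 2.4608 N/mm
F = k·δ = 2.4608 × 24.3 = 59.798 N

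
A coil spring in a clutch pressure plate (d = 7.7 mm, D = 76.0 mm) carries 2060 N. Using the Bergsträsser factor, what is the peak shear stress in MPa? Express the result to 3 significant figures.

993 MPa

Spring index C = D/d = 76.0/7.7 = 9.8701
K_B = (4C+2)/(4C−3) = 41.481/36.481 = 1.1371
τ₀ = 8FD/(πd³) = 8·2060·76.0/(π·7.7³) = 1.25248e+06/1434.2 = 873.27 MPa
τ_max = K·τ₀ = 1.1371 × 873.27 = 992.96 MPa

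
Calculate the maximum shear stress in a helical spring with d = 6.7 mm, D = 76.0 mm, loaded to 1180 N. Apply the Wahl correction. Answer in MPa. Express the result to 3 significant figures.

856 MPa

Spring index C = D/d = 76.0/6.7 = 11.3433
K_W = (4C−1)/(4C−4) + 0.615/C = 44.373/41.373 + 0.0542 = 1.1267
τ₀ = 8FD/(πd³) = 8·1180·76.0/(π·6.7³) = 717440/944.87 = 759.3 MPa
τ_max = K·τ₀ = 1.1267 × 759.3 = 855.52 MPa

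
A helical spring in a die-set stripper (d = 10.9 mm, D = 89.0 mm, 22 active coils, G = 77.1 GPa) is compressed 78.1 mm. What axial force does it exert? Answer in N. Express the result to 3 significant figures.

685 N

k = Gd⁴/(8D³N_a) = (77.1×10³)(10.9⁴)/(8·89.0³·22) = 8.7716 N/mm
F = k·δ = 8.7716 × 78.1 = 685.06 N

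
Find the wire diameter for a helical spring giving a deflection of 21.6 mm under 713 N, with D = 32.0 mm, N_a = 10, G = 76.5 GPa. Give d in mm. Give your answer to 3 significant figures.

Required rate k = F/δ = 713/21.6 = 33.009 N/mm
d = (8D³N_a·k / G)^(1/4) = (8·32.0³·10·33.009 / (76.5×10³))^0.25
  = (1131.1)^0.25 = 5.7993 mm

5.80 mm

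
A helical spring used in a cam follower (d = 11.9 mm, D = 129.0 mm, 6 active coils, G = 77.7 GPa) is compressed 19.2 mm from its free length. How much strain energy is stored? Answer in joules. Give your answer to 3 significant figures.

k = Gd⁴/(8D³N_a) = (77.7×10³)(11.9⁴)/(8·129.0³·6) = 15.122 N/mm
U = ½kδ² = 0.5 × 15.122 × 19.2² = 2787.2 N·mm = 2.7872 J

2.79 J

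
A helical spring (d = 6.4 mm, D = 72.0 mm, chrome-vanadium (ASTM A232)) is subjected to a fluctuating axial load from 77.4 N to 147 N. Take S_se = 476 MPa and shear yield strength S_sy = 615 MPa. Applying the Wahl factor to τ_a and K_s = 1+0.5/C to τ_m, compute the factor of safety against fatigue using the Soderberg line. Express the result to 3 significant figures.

C = D/d = 72.0/6.4 = 11.2500; K_W = (4C−1)/(4C−4)+0.615/C = 1.1278; K_s = 1+0.5/C = 1.0444
F_a = (F_max−F_min)/2 = 34.8 N; F_m = (F_max+F_min)/2 = 112.2 N
τ_a = K_W·8F_aD/(πd³) = 1.1278 × 24.34 = 27.451 MPa
τ_m = K_s·8F_mD/(πd³) = 1.0444 × 78.474 = 81.962 MPa
Soderberg: 1/n_f = τ_a/S_se + τ_m/S_sy = 27.451/476 + 81.962/615 = 0.05767 + 0.13327 = 0.19094
n_f = 1/0.19094 = 5.237

5.24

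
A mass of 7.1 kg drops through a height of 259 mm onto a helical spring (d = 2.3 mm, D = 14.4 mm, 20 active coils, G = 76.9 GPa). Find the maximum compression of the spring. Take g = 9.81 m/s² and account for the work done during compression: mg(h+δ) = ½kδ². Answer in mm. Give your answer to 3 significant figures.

106 mm

k = Gd⁴/(8D³N_a) = (76.9×10³)(2.3⁴)/(8·14.4³·20) = 4.5043 N/mm
W = mg = 7.1 × 9.81 = 69.651 N
½kδ² − Wδ − Wh = 0 → δ = (W + √(W² + 2kWh))/k
δ = (69.651 + √(4851.3 + 162513))/4.5043 = (69.651 + 409.1)/4.5043 = 106.29 mm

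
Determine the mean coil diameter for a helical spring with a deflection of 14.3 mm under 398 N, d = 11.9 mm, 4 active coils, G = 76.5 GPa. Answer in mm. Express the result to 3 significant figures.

Required rate k = F/δ = 398/14.3 = 27.832 N/mm
D = (Gd⁴/(8N_a·k))^(1/3) = (76.5×10³·11.9⁴/(8·4·27.832))^(1/3)
  = (1.72247e+06)^(1/3) = 119.8719 mm

120 mm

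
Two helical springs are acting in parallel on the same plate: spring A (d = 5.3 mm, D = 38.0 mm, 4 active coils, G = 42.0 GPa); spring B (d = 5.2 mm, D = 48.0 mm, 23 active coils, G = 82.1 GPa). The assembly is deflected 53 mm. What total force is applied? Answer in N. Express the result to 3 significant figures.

1160 N

k_A = Gd⁴/(8D³N_a) = (42.0×10³)(5.3⁴)/(8·38.0³·4) = 18.873 N/mm
k_B = Gd⁴/(8D³N_a) = (82.1×10³)(5.2⁴)/(8·48.0³·23) = 2.95 N/mm
Parallel: k_eq = 18.873 + 2.95 = 21.823 N/mm
F = k_eq·δ = 21.823·53 = 1156.6 N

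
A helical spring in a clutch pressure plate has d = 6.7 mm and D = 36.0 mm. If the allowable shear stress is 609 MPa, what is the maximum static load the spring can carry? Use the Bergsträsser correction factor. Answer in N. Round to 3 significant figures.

C = D/d = 36.0/6.7 = 5.3731
K_B = (4C+2)/(4C−3) = 23.493/18.493 = 1.2704
τ_max = K·8FD/(πd³) → F_max = τ_allow·πd³/(8DK)
F_max = 609·π·6.7³/(8·36.0·1.2704) = 5.7543e+05/365.87 = 1572.8 N

1570 N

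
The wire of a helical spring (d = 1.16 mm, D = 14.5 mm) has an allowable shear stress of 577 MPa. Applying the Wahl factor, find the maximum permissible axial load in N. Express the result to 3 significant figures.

21.9 N

C = D/d = 14.5/1.16 = 12.5000
K_W = (4C−1)/(4C−4) + 0.615/C = 49.000/46.000 + 0.0492 = 1.1144
τ_max = K·8FD/(πd³) → F_max = τ_allow·πd³/(8DK)
F_max = 577·π·1.16³/(8·14.5·1.1144) = 2829.4/129.27 = 21.887 N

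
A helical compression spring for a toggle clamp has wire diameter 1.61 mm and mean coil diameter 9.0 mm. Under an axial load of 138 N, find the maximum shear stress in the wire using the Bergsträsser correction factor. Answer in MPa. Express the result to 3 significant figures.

Spring index C = D/d = 9.0/1.61 = 5.5901
K_B = (4C+2)/(4C−3) = 24.360/19.360 = 1.2583
τ₀ = 8FD/(πd³) = 8·138·9.0/(π·1.61³) = 9936/13.111 = 757.85 MPa
τ_max = K·τ₀ = 1.2583 × 757.85 = 953.58 MPa

954 MPa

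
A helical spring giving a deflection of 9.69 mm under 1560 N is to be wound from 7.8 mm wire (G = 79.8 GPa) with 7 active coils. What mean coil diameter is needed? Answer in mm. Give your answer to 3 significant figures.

32.0 mm

Required rate k = F/δ = 1560/9.69 = 160.99 N/mm
D = (Gd⁴/(8N_a·k))^(1/3) = (79.8×10³·7.8⁴/(8·7·160.99))^(1/3)
  = (32763.7)^(1/3) = 31.9986 mm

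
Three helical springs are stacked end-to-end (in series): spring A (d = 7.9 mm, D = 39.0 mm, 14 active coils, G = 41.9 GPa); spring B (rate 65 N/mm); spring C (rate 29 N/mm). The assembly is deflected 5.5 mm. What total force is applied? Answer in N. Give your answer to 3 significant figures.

k_A = Gd⁴/(8D³N_a) = (41.9×10³)(7.9⁴)/(8·39.0³·14) = 24.565 N/mm
Series: 1/k_eq = 1/24.565 + 1/65 + 1/29 = 0.090576; k_eq = 11.04 N/mm
F = k_eq·δ = 11.04·5.5 = 60.722 N

60.7 N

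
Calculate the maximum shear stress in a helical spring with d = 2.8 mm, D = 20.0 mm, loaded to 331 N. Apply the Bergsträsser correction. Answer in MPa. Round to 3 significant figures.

918 MPa

Spring index C = D/d = 20.0/2.8 = 7.1429
K_B = (4C+2)/(4C−3) = 30.571/25.571 = 1.1955
τ₀ = 8FD/(πd³) = 8·331·20.0/(π·2.8³) = 52960/68.964 = 767.93 MPa
τ_max = K·τ₀ = 1.1955 × 767.93 = 918.09 MPa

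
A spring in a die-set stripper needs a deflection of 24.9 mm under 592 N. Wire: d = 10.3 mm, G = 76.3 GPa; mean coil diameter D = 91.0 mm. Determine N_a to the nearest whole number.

Required rate k = F/δ = 592/24.9 = 23.775 N/mm
N_a = Gd⁴/(8D³k) = (76.3×10³ × 10.3⁴)/(8 × 91.0³ × 23.775)
    = 8.58763e+08 / 1.4333e+08 = 5.992 → 6 coils

6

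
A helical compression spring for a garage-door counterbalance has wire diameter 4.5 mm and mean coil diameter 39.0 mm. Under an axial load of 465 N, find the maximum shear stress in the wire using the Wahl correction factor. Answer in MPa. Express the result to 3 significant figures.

Spring index C = D/d = 39.0/4.5 = 8.6667
K_W = (4C−1)/(4C−4) + 0.615/C = 33.667/30.667 + 0.0710 = 1.1688
τ₀ = 8FD/(πd³) = 8·465·39.0/(π·4.5³) = 145080/286.28 = 506.78 MPa
τ_max = K·τ₀ = 1.1688 × 506.78 = 592.32 MPa

592 MPa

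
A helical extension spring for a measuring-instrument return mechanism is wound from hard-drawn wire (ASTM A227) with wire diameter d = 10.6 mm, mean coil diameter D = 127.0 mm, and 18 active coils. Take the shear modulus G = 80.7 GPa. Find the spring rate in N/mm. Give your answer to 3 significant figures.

k = Gd⁴/(8D³N_a) = (80.7×10³ × 10.6⁴) / (8 × 127.0³ × 18)
  = 1.01882e+09 / 2.94967e+08 = 3.454 N/mm

3.45 N/mm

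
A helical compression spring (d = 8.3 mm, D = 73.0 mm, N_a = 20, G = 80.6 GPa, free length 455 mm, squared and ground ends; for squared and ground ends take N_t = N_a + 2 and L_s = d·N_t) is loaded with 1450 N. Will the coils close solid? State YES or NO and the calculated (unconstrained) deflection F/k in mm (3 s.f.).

NO, δ = 236 mm

k = Gd⁴/(8D³N_a) = (80.6×10³)(8.3⁴)/(8·73.0³·20) = 6.1455 N/mm
N_t = 22; L_s = 8.3·22 = 182.6 mm; δ_solid = L₀ − L_s = 455 − 182.6 = 272.4 mm
δ = F/k = 1450/6.1455 = 235.94 mm
δ < δ_solid → spring does not go solid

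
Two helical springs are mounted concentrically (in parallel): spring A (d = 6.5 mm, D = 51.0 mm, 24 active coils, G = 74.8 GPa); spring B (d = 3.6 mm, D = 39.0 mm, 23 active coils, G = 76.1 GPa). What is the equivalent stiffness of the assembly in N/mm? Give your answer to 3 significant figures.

6.41 N/mm

k_A = Gd⁴/(8D³N_a) = (74.8×10³)(6.5⁴)/(8·51.0³·24) = 5.2426 N/mm
k_B = Gd⁴/(8D³N_a) = (76.1×10³)(3.6⁴)/(8·39.0³·23) = 1.1711 N/mm
Parallel: k_eq = 5.2426 + 1.1711 = 6.4136 N/mm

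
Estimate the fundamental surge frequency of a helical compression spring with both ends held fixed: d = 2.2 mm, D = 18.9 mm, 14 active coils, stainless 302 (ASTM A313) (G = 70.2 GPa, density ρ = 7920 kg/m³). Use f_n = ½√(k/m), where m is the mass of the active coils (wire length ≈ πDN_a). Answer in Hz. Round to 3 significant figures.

k = Gd⁴/(8D³N_a) = (70.2×10³)(2.2⁴)/(8·18.9³·14) = 2.1748 N/mm = 2174.8 N/m
Wire length L = πDN_a = π·18.9·14 = 831.27 mm
m = ρ·(πd²/4)·L = 7920 × 3.8013×10⁻⁶ m² × 0.83127 m = 0.025027 kg
f_n = ½√(k/m) = 0.5·√(2174.8/0.025027) = 0.5·√(86901) = 147.39 Hz

147 Hz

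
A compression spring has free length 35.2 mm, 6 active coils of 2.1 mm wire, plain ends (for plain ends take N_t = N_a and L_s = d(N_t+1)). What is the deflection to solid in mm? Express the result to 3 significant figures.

20.5 mm

N_t = 6; L_s = 2.1·7 = 14.7 mm
δ_solid = L₀ − L_s = 35.2 − 14.7 = 20.5 mm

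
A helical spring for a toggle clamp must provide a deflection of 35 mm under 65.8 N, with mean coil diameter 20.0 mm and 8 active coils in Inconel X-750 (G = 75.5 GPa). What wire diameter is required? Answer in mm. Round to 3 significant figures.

1.89 mm

Required rate k = F/δ = 65.8/35 = 1.88 N/mm
d = (8D³N_a·k / G)^(1/4) = (8·20.0³·8·1.88 / (75.5×10³))^0.25
  = (12.749)^0.25 = 1.8896 mm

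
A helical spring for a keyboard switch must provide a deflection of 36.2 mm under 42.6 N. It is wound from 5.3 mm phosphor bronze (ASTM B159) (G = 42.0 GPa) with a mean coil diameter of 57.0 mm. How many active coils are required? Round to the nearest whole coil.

Required rate k = F/δ = 42.6/36.2 = 1.1768 N/mm
N_a = Gd⁴/(8D³k) = (42.0×10³ × 5.3⁴)/(8 × 57.0³ × 1.1768)
    = 3.314e+07 / 1.74347e+06 = 19.01 → 19 coils

19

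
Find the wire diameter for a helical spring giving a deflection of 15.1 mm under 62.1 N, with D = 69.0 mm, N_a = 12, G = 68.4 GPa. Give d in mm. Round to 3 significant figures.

6.60 mm

Required rate k = F/δ = 62.1/15.1 = 4.1126 N/mm
d = (8D³N_a·k / G)^(1/4) = (8·69.0³·12·4.1126 / (68.4×10³))^0.25
  = (1896.2)^0.25 = 6.5989 mm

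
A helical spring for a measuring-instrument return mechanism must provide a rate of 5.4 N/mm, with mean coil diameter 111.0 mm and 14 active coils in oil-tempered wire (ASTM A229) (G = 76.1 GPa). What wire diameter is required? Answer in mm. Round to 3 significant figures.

10.2 mm

d = (8D³N_a·k / G)^(1/4) = (8·111.0³·14·5.4 / (76.1×10³))^0.25
  = (10869)^0.25 = 10.2105 mm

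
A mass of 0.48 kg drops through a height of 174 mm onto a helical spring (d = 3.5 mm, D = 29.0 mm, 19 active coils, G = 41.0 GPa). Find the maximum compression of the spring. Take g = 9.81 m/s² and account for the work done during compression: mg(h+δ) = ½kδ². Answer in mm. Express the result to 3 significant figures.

k = Gd⁴/(8D³N_a) = (41.0×10³)(3.5⁴)/(8·29.0³·19) = 1.6597 N/mm
W = mg = 0.48 × 9.81 = 4.7088 N
½kδ² − Wδ − Wh = 0 → δ = (W + √(W² + 2kWh))/k
δ = (4.7088 + √(22.173 + 2719.62))/1.6597 = (4.7088 + 52.362)/1.6597 = 34.387 mm

34.4 mm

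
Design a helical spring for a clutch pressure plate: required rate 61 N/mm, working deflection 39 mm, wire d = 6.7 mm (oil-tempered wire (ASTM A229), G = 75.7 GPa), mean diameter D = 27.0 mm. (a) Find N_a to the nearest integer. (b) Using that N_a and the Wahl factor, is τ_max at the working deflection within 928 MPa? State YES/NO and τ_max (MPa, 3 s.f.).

(a) 16 coils; (b) YES, τ_max = 756 MPa

N_a = Gd⁴/(8D³k) = (75.7×10³)(6.7⁴)/(8·27.0³·61) = 15.88 → N_a = 16
Actual rate k = Gd⁴/(8D³·16) = 60.547 N/mm
Working load F = kδ = 60.547·39 = 2361.3 N
C = 27.0/6.7 = 4.0299; K_W = (4C−1)/(4C−4)+0.615/C = 1.4001
τ_max = K_W·8FD/(πd³) = 1.4001·539.81 = 755.81 MPa
τ_max ≤ 928 MPa → acceptable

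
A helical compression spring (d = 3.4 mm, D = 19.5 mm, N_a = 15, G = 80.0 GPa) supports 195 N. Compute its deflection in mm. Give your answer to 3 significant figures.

k = Gd⁴/(8D³N_a) = (80.0×10³)(3.4⁴)/(8·19.5³·15) = 12.015 N/mm
δ = F/k = 195 / 12.015 = 16.23 mm

16.2 mm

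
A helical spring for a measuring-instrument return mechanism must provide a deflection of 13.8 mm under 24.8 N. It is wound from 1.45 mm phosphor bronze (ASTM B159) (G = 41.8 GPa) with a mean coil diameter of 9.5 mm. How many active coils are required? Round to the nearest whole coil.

15

Required rate k = F/δ = 24.8/13.8 = 1.7971 N/mm
N_a = Gd⁴/(8D³k) = (41.8×10³ × 1.45⁴)/(8 × 9.5³ × 1.7971)
    = 184777 / 12326.3 = 14.99 → 15 coils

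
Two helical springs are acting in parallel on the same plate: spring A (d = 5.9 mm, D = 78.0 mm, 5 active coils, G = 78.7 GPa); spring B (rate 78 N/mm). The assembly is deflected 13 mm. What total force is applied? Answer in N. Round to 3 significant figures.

k_A = Gd⁴/(8D³N_a) = (78.7×10³)(5.9⁴)/(8·78.0³·5) = 5.0239 N/mm
Parallel: k_eq = 5.0239 + 78 = 83.024 N/mm
F = k_eq·δ = 83.024·13 = 1079.3 N

1080 N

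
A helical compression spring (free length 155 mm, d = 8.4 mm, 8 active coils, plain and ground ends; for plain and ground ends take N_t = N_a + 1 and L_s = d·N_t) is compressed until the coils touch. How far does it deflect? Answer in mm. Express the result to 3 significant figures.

N_t = 9; L_s = 8.4·9 = 75.6 mm
δ_solid = L₀ − L_s = 155 − 75.6 = 79.4 mm

79.4 mm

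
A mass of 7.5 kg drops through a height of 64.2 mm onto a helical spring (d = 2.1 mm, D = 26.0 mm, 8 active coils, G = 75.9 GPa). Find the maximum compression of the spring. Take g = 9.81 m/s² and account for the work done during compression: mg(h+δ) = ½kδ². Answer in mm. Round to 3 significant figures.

k = Gd⁴/(8D³N_a) = (75.9×10³)(2.1⁴)/(8·26.0³·8) = 1.3123 N/mm
W = mg = 7.5 × 9.81 = 73.575 N
½kδ² − Wδ − Wh = 0 → δ = (W + √(W² + 2kWh))/k
δ = (73.575 + √(5413.3 + 12396.9))/1.3123 = (73.575 + 133.45)/1.3123 = 157.77 mm

158 mm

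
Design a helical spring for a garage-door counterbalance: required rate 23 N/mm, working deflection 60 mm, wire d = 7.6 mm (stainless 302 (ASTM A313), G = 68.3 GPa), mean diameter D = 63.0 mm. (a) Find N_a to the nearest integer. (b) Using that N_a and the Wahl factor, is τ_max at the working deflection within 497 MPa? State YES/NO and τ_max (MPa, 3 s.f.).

N_a = Gd⁴/(8D³k) = (68.3×10³)(7.6⁴)/(8·63.0³·23) = 4.953 → N_a = 5
Actual rate k = Gd⁴/(8D³·5) = 22.782 N/mm
Working load F = kδ = 22.782·60 = 1366.9 N
C = 63.0/7.6 = 8.2895; K_W = (4C−1)/(4C−4)+0.615/C = 1.1771
τ_max = K_W·8FD/(πd³) = 1.1771·499.56 = 588.02 MPa
τ_max > 497 MPa → exceeds allowable

(a) 5 coils; (b) NO, τ_max = 588 MPa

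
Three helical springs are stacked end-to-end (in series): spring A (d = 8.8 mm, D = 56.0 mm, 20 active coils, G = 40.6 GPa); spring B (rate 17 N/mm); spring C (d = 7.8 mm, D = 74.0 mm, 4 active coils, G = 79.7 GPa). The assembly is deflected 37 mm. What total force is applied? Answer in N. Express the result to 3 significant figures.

k_A = Gd⁴/(8D³N_a) = (40.6×10³)(8.8⁴)/(8·56.0³·20) = 8.6651 N/mm
k_C = Gd⁴/(8D³N_a) = (79.7×10³)(7.8⁴)/(8·74.0³·4) = 22.751 N/mm
Series: 1/k_eq = 1/8.6651 + 1/17 + 1/22.751 = 0.21818; k_eq = 4.5833 N/mm
F = k_eq·δ = 4.5833·37 = 169.58 N

170 N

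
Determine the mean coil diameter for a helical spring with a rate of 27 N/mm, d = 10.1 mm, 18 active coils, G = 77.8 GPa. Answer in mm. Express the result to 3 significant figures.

D = (Gd⁴/(8N_a·k))^(1/3) = (77.8×10³·10.1⁴/(8·18·27))^(1/3)
  = (208228)^(1/3) = 59.2715 mm

59.3 mm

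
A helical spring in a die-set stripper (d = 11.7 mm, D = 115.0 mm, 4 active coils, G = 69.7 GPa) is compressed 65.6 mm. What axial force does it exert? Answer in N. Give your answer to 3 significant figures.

k = Gd⁴/(8D³N_a) = (69.7×10³)(11.7⁴)/(8·115.0³·4) = 26.837 N/mm
F = k·δ = 26.837 × 65.6 = 1760.5 N

1760 N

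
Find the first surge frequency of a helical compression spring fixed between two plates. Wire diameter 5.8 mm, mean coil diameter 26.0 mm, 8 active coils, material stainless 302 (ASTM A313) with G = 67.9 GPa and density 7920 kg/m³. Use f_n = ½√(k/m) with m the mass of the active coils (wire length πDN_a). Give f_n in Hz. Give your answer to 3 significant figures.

353 Hz

k = Gd⁴/(8D³N_a) = (67.9×10³)(5.8⁴)/(8·26.0³·8) = 68.31 N/mm = 68310 N/m
Wire length L = πDN_a = π·26.0·8 = 653.45 mm
m = ρ·(πd²/4)·L = 7920 × 26.421×10⁻⁶ m² × 0.65345 m = 0.13674 kg
f_n = ½√(k/m) = 0.5·√(68310/0.13674) = 0.5·√(4.9957e+05) = 353.4 Hz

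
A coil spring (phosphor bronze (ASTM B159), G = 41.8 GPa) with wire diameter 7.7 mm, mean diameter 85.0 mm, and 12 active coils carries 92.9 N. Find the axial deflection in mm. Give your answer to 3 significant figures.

37.3 mm

k = Gd⁴/(8D³N_a) = (41.8×10³)(7.7⁴)/(8·85.0³·12) = 2.4924 N/mm
δ = F/k = 92.9 / 2.4924 = 37.274 mm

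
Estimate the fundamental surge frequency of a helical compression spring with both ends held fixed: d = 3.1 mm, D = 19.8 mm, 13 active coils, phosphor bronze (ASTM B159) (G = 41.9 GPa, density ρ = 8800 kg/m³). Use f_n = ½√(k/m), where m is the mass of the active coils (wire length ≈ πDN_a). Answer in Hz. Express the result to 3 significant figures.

k = Gd⁴/(8D³N_a) = (41.9×10³)(3.1⁴)/(8·19.8³·13) = 4.7933 N/mm = 4793.3 N/m
Wire length L = πDN_a = π·19.8·13 = 808.65 mm
m = ρ·(πd²/4)·L = 8800 × 7.5477×10⁻⁶ m² × 0.80865 m = 0.05371 kg
f_n = ½√(k/m) = 0.5·√(4793.3/0.05371) = 0.5·√(89244) = 149.37 Hz

149 Hz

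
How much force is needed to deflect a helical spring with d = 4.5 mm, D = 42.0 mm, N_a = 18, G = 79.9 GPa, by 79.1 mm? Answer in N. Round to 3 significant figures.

243 N

k = Gd⁴/(8D³N_a) = (79.9×10³)(4.5⁴)/(8·42.0³·18) = 3.071 N/mm
F = k·δ = 3.071 × 79.1 = 242.92 N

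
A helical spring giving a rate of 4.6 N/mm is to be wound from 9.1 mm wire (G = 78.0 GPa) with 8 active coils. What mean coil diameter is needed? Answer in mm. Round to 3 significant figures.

D = (Gd⁴/(8N_a·k))^(1/3) = (78.0×10³·9.1⁴/(8·8·4.6))^(1/3)
  = (1.81686e+06)^(1/3) = 122.0227 mm

122 mm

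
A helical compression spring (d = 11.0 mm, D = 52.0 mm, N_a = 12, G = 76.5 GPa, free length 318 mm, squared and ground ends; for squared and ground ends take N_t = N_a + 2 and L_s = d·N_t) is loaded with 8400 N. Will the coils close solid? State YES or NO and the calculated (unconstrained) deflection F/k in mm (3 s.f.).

k = Gd⁴/(8D³N_a) = (76.5×10³)(11.0⁴)/(8·52.0³·12) = 82.976 N/mm
N_t = 14; L_s = 11.0·14 = 154 mm; δ_solid = L₀ − L_s = 318 − 154 = 164 mm
δ = F/k = 8400/82.976 = 101.23 mm
δ < δ_solid → spring does not go solid

NO, δ = 101 mm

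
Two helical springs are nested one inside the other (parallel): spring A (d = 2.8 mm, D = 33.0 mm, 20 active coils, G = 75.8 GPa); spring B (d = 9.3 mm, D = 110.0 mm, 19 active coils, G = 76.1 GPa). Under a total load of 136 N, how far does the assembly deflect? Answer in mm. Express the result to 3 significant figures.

37.5 mm

k_A = Gd⁴/(8D³N_a) = (75.8×10³)(2.8⁴)/(8·33.0³·20) = 0.81029 N/mm
k_B = Gd⁴/(8D³N_a) = (76.1×10³)(9.3⁴)/(8·110.0³·19) = 2.8138 N/mm
Parallel: k_eq = 0.81029 + 2.8138 = 3.6241 N/mm
δ = F/k_eq = 136/3.6241 = 37.527 mm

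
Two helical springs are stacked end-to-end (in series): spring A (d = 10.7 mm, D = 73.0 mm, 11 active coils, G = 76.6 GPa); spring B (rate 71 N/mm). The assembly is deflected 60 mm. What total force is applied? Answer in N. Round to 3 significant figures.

k_A = Gd⁴/(8D³N_a) = (76.6×10³)(10.7⁴)/(8·73.0³·11) = 29.33 N/mm
Series: 1/k_eq = 1/29.33 + 1/71 = 0.048179; k_eq = 20.756 N/mm
F = k_eq·δ = 20.756·60 = 1245.3 N

1250 N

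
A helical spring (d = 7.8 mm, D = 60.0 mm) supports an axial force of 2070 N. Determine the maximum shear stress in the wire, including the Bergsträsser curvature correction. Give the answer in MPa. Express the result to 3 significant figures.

Spring index C = D/d = 60.0/7.8 = 7.6923
K_B = (4C+2)/(4C−3) = 32.769/27.769 = 1.1801
τ₀ = 8FD/(πd³) = 8·2070·60.0/(π·7.8³) = 993600/1490.8 = 666.47 MPa
τ_max = K·τ₀ = 1.1801 × 666.47 = 786.47 MPa

786 MPa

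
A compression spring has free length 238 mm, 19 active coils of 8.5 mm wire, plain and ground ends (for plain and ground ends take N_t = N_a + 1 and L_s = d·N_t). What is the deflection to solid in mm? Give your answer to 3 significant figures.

68.0 mm

N_t = 20; L_s = 8.5·20 = 170 mm
δ_solid = L₀ − L_s = 238 − 170 = 68 mm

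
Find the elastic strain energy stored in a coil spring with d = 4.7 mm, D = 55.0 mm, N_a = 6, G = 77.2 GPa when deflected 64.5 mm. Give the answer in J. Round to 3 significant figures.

9.81 J

k = Gd⁴/(8D³N_a) = (77.2×10³)(4.7⁴)/(8·55.0³·6) = 4.7171 N/mm
U = ½kδ² = 0.5 × 4.7171 × 64.5² = 9812.3 N·mm = 9.8123 J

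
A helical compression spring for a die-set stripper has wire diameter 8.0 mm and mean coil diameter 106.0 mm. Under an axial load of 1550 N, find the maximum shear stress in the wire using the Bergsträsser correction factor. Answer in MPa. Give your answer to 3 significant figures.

Spring index C = D/d = 106.0/8.0 = 13.2500
K_B = (4C+2)/(4C−3) = 55.000/50.000 = 1.1000
τ₀ = 8FD/(πd³) = 8·1550·106.0/(π·8.0³) = 1.3144e+06/1608.5 = 817.16 MPa
τ_max = K·τ₀ = 1.1000 × 817.16 = 898.88 MPa

899 MPa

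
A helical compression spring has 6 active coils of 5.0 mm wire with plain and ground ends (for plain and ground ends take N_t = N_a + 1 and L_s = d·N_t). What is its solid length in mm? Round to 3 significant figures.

plain and ground ends: N_t = N_a + 1 = 6 + 1 = 7
L_s = d·N_t = 5.0 × 7 = 35 mm

35.0 mm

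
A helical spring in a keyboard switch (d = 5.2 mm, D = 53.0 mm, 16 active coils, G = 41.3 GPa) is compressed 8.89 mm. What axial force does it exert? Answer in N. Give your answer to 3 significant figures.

14.1 N

k = Gd⁴/(8D³N_a) = (41.3×10³)(5.2⁴)/(8·53.0³·16) = 1.5846 N/mm
F = k·δ = 1.5846 × 8.89 = 14.087 N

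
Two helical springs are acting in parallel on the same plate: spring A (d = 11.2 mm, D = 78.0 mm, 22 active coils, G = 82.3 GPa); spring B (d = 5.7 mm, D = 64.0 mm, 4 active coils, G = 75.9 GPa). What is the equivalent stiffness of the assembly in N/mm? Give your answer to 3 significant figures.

k_A = Gd⁴/(8D³N_a) = (82.3×10³)(11.2⁴)/(8·78.0³·22) = 15.505 N/mm
k_B = Gd⁴/(8D³N_a) = (75.9×10³)(5.7⁴)/(8·64.0³·4) = 9.5511 N/mm
Parallel: k_eq = 15.505 + 9.5511 = 25.056 N/mm

25.1 N/mm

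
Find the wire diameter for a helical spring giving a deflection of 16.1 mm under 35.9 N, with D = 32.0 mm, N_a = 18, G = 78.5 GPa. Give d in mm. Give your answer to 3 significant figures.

Required rate k = F/δ = 35.9/16.1 = 2.2298 N/mm
d = (8D³N_a·k / G)^(1/4) = (8·32.0³·18·2.2298 / (78.5×10³))^0.25
  = (134.03)^0.25 = 3.4025 mm

3.40 mm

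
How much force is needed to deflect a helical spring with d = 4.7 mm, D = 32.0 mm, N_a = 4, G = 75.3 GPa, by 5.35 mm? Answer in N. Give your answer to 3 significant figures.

187 N

k = Gd⁴/(8D³N_a) = (75.3×10³)(4.7⁴)/(8·32.0³·4) = 35.042 N/mm
F = k·δ = 35.042 × 5.35 = 187.47 N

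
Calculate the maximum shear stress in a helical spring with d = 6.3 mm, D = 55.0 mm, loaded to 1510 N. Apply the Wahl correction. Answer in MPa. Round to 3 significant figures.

987 MPa

Spring index C = D/d = 55.0/6.3 = 8.7302
K_W = (4C−1)/(4C−4) + 0.615/C = 33.921/30.921 + 0.0704 = 1.1675
τ₀ = 8FD/(πd³) = 8·1510·55.0/(π·6.3³) = 664400/785.55 = 845.78 MPa
τ_max = K·τ₀ = 1.1675 × 845.78 = 987.42 MPa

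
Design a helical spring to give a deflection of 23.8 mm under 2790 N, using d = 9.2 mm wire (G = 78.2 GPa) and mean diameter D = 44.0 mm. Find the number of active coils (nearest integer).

Required rate k = F/δ = 2790/23.8 = 117.23 N/mm
N_a = Gd⁴/(8D³k) = (78.2×10³ × 9.2⁴)/(8 × 44.0³ × 117.23)
    = 5.60219e+08 / 7.98868e+07 = 7.013 → 7 coils

7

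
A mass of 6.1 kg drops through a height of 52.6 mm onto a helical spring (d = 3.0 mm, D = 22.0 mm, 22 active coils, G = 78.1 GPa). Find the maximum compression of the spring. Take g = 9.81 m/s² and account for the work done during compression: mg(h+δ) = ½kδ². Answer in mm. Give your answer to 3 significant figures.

64.4 mm

k = Gd⁴/(8D³N_a) = (78.1×10³)(3.0⁴)/(8·22.0³·22) = 3.3756 N/mm
W = mg = 6.1 × 9.81 = 59.841 N
½kδ² − Wδ − Wh = 0 → δ = (W + √(W² + 2kWh))/k
δ = (59.841 + √(3580.9 + 21250.5))/3.3756 = (59.841 + 157.58)/3.3756 = 64.409 mm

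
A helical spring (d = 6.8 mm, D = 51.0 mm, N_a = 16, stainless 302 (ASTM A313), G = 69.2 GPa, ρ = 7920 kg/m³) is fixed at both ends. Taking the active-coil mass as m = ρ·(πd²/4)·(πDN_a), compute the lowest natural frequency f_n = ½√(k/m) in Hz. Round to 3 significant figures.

k = Gd⁴/(8D³N_a) = (69.2×10³)(6.8⁴)/(8·51.0³·16) = 8.7141 N/mm = 8714.1 N/m
Wire length L = πDN_a = π·51.0·16 = 2563.5 mm
m = ρ·(πd²/4)·L = 7920 × 36.317×10⁻⁶ m² × 2.5635 m = 0.73735 kg
f_n = ½√(k/m) = 0.5·√(8714.1/0.73735) = 0.5·√(11818) = 54.356 Hz

54.4 Hz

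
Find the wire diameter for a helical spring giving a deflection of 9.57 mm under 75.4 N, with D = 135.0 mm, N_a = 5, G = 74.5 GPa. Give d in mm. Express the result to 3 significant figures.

10.1 mm

Required rate k = F/δ = 75.4/9.57 = 7.8788 N/mm
d = (8D³N_a·k / G)^(1/4) = (8·135.0³·5·7.8788 / (74.5×10³))^0.25
  = (10408)^0.25 = 10.1005 mm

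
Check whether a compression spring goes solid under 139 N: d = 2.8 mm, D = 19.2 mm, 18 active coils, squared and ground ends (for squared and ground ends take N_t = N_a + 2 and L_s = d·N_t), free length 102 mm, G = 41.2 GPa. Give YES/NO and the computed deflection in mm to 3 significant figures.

k = Gd⁴/(8D³N_a) = (41.2×10³)(2.8⁴)/(8·19.2³·18) = 2.4846 N/mm
N_t = 20; L_s = 2.8·20 = 56 mm; δ_solid = L₀ − L_s = 102 − 56 = 46 mm
δ = F/k = 139/2.4846 = 55.944 mm
δ ≥ δ_solid → spring goes solid

YES, δ = 55.9 mm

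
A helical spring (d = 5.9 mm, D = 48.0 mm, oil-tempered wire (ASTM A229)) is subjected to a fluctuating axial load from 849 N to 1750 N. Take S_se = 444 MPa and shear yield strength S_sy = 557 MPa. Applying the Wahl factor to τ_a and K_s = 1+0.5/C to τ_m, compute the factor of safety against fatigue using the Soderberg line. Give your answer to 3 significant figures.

0.457

C = D/d = 48.0/5.9 = 8.1356; K_W = (4C−1)/(4C−4)+0.615/C = 1.1807; K_s = 1+0.5/C = 1.0615
F_a = (F_max−F_min)/2 = 450.5 N; F_m = (F_max+F_min)/2 = 1299.5 N
τ_a = K_W·8F_aD/(πd³) = 1.1807 × 268.11 = 316.56 MPa
τ_m = K_s·8F_mD/(πd³) = 1.0615 × 773.4 = 820.93 MPa
Soderberg: 1/n_f = τ_a/S_se + τ_m/S_sy = 316.56/444 + 820.93/557 = 0.71298 + 1.47384 = 2.1868
n_f = 1/2.1868 = 0.4573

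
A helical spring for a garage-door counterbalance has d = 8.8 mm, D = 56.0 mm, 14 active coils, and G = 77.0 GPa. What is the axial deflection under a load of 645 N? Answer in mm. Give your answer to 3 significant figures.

27.5 mm

k = Gd⁴/(8D³N_a) = (77.0×10³)(8.8⁴)/(8·56.0³·14) = 23.477 N/mm
δ = F/k = 645 / 23.477 = 27.474 mm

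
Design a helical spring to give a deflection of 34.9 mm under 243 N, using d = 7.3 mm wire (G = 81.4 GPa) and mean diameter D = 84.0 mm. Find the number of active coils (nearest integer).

Required rate k = F/δ = 243/34.9 = 6.9628 N/mm
N_a = Gd⁴/(8D³k) = (81.4×10³ × 7.3⁴)/(8 × 84.0³ × 6.9628)
    = 2.31162e+08 / 3.30148e+07 = 7.002 → 7 coils

7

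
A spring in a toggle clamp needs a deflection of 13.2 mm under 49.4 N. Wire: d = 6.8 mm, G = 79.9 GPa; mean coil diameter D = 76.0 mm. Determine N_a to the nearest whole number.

13

Required rate k = F/δ = 49.4/13.2 = 3.7424 N/mm
N_a = Gd⁴/(8D³k) = (79.9×10³ × 6.8⁴)/(8 × 76.0³ × 3.7424)
    = 1.70837e+08 / 1.31427e+07 = 13 → 13 coils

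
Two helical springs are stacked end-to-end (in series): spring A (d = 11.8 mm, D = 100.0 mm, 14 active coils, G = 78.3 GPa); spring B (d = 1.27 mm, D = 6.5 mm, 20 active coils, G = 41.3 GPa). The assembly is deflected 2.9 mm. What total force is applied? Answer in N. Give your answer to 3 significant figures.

6.01 N

k_A = Gd⁴/(8D³N_a) = (78.3×10³)(11.8⁴)/(8·100.0³·14) = 13.554 N/mm
k_B = Gd⁴/(8D³N_a) = (41.3×10³)(1.27⁴)/(8·6.5³·20) = 2.4451 N/mm
Series: 1/k_eq = 1/13.554 + 1/2.4451 = 0.48275; k_eq = 2.0715 N/mm
F = k_eq·δ = 2.0715·2.9 = 6.0072 N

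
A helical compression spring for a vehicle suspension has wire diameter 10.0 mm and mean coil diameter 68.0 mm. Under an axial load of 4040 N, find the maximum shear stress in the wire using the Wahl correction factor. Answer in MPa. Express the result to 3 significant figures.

Spring index C = D/d = 68.0/10.0 = 6.8000
K_W = (4C−1)/(4C−4) + 0.615/C = 26.200/23.200 + 0.0904 = 1.2198
τ₀ = 8FD/(πd³) = 8·4040·68.0/(π·10.0³) = 2.19776e+06/3141.6 = 699.57 MPa
τ_max = K·τ₀ = 1.2198 × 699.57 = 853.3 MPa

853 MPa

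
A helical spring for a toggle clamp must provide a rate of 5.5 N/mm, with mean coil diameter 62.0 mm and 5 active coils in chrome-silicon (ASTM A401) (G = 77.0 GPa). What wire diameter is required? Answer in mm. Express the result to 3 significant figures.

5.11 mm

d = (8D³N_a·k / G)^(1/4) = (8·62.0³·5·5.5 / (77.0×10³))^0.25
  = (680.94)^0.25 = 5.1083 mm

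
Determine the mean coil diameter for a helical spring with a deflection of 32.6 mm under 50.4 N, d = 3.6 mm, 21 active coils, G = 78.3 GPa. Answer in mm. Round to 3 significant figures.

Required rate k = F/δ = 50.4/32.6 = 1.546 N/mm
D = (Gd⁴/(8N_a·k))^(1/3) = (78.3×10³·3.6⁴/(8·21·1.546))^(1/3)
  = (50634.9)^(1/3) = 36.9956 mm

37.0 mm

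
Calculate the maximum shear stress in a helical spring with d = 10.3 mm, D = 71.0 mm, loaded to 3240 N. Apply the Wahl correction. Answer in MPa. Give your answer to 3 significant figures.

Spring index C = D/d = 71.0/10.3 = 6.8932
K_W = (4C−1)/(4C−4) + 0.615/C = 26.573/23.573 + 0.0892 = 1.2165
τ₀ = 8FD/(πd³) = 8·3240·71.0/(π·10.3³) = 1.84032e+06/3432.9 = 536.08 MPa
τ_max = K·τ₀ = 1.2165 × 536.08 = 652.14 MPa

652 MPa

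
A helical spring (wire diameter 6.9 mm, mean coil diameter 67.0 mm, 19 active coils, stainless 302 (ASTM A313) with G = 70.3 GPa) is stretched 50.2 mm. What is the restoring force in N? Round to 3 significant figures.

k = Gd⁴/(8D³N_a) = (70.3×10³)(6.9⁴)/(8·67.0³·19) = 3.4856 N/mm
F = k·δ = 3.4856 × 50.2 = 174.98 N

175 N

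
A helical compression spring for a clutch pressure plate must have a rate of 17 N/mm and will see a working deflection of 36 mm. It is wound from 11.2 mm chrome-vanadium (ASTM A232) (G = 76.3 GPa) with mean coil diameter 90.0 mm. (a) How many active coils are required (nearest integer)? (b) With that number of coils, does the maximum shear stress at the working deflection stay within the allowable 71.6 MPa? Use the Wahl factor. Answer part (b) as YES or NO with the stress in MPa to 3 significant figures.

(a) 12 coils; (b) NO, τ_max = 119 MPa

N_a = Gd⁴/(8D³k) = (76.3×10³)(11.2⁴)/(8·90.0³·17) = 12.11 → N_a = 12
Actual rate k = Gd⁴/(8D³·12) = 17.155 N/mm
Working load F = kδ = 17.155·36 = 617.59 N
C = 90.0/11.2 = 8.0357; K_W = (4C−1)/(4C−4)+0.615/C = 1.1831
τ_max = K_W·8FD/(πd³) = 1.1831·100.75 = 119.2 MPa
τ_max > 71.6 MPa → exceeds allowable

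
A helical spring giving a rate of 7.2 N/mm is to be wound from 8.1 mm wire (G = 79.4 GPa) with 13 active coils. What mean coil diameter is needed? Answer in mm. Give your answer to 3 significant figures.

77.0 mm

D = (Gd⁴/(8N_a·k))^(1/3) = (79.4×10³·8.1⁴/(8·13·7.2))^(1/3)
  = (456452)^(1/3) = 76.9954 mm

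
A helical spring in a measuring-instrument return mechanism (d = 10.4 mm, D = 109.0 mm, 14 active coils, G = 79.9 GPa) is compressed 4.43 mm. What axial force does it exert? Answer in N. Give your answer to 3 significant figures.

28.5 N

k = Gd⁴/(8D³N_a) = (79.9×10³)(10.4⁴)/(8·109.0³·14) = 6.4444 N/mm
F = k·δ = 6.4444 × 4.43 = 28.549 N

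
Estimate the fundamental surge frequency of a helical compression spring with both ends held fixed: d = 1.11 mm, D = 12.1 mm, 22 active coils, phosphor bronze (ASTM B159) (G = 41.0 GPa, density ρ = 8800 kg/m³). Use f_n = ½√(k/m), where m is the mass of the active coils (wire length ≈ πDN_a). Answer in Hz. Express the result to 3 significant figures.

k = Gd⁴/(8D³N_a) = (41.0×10³)(1.11⁴)/(8·12.1³·22) = 0.19962 N/mm = 199.62 N/m
Wire length L = πDN_a = π·12.1·22 = 836.29 mm
m = ρ·(πd²/4)·L = 8800 × 0.96769×10⁻⁶ m² × 0.83629 m = 0.0071216 kg
f_n = ½√(k/m) = 0.5·√(199.62/0.0071216) = 0.5·√(28030) = 83.712 Hz

83.7 Hz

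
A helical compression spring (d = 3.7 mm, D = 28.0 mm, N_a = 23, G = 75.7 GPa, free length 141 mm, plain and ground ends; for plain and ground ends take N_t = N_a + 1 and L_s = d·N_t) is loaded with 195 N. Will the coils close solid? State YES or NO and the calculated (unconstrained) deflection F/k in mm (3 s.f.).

YES, δ = 55.5 mm

k = Gd⁴/(8D³N_a) = (75.7×10³)(3.7⁴)/(8·28.0³·23) = 3.5125 N/mm
N_t = 24; L_s = 3.7·24 = 88.8 mm; δ_solid = L₀ − L_s = 141 − 88.8 = 52.2 mm
δ = F/k = 195/3.5125 = 55.517 mm
δ ≥ δ_solid → spring goes solid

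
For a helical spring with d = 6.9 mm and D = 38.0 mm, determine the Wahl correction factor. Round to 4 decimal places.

C = D/d = 38.0/6.9 = 5.5072
K_W = (4C−1)/(4C−4) + 0.615/C = 21.029/18.029 + 0.1117 = 1.2781

1.2781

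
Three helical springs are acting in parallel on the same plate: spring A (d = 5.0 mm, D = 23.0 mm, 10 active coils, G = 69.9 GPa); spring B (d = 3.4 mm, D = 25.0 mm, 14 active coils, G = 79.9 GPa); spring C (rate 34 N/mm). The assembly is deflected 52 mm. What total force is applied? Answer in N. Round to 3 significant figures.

4420 N

k_A = Gd⁴/(8D³N_a) = (69.9×10³)(5.0⁴)/(8·23.0³·10) = 44.883 N/mm
k_B = Gd⁴/(8D³N_a) = (79.9×10³)(3.4⁴)/(8·25.0³·14) = 6.1013 N/mm
Parallel: k_eq = 44.883 + 6.1013 + 34 = 84.985 N/mm
F = k_eq·δ = 84.985·52 = 4419.2 N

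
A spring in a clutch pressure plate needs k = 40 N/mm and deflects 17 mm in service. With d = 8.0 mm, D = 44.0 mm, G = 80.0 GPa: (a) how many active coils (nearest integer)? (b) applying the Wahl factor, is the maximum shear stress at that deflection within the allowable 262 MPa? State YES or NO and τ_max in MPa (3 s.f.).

N_a = Gd⁴/(8D³k) = (80.0×10³)(8.0⁴)/(8·44.0³·40) = 12.02 → N_a = 12
Actual rate k = Gd⁴/(8D³·12) = 40.07 N/mm
Working load F = kδ = 40.07·17 = 681.19 N
C = 44.0/8.0 = 5.5000; K_W = (4C−1)/(4C−4)+0.615/C = 1.2785
τ_max = K_W·8FD/(πd³) = 1.2785·149.07 = 190.58 MPa
τ_max ≤ 262 MPa → acceptable

(a) 12 coils; (b) YES, τ_max = 191 MPa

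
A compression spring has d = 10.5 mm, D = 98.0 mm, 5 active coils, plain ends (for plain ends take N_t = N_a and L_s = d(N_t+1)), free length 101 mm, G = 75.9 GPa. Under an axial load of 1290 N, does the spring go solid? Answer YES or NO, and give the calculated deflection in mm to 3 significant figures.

YES, δ = 52.6 mm

k = Gd⁴/(8D³N_a) = (75.9×10³)(10.5⁴)/(8·98.0³·5) = 24.505 N/mm
N_t = 5; L_s = 10.5·6 = 63 mm; δ_solid = L₀ − L_s = 101 − 63 = 38 mm
δ = F/k = 1290/24.505 = 52.642 mm
δ ≥ δ_solid → spring goes solid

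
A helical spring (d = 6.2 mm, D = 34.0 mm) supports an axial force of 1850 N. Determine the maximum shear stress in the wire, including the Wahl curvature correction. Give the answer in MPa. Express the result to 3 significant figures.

860 MPa

Spring index C = D/d = 34.0/6.2 = 5.4839
K_W = (4C−1)/(4C−4) + 0.615/C = 20.935/17.935 + 0.1121 = 1.2794
τ₀ = 8FD/(πd³) = 8·1850·34.0/(π·6.2³) = 503200/748.73 = 672.07 MPa
τ_max = K·τ₀ = 1.2794 × 672.07 = 859.86 MPa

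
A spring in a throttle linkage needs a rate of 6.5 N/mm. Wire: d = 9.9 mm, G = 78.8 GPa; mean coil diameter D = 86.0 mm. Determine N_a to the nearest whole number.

23

N_a = Gd⁴/(8D³k) = (78.8×10³ × 9.9⁴)/(8 × 86.0³ × 6.5)
    = 7.5695e+08 / 3.30749e+07 = 22.89 → 23 coils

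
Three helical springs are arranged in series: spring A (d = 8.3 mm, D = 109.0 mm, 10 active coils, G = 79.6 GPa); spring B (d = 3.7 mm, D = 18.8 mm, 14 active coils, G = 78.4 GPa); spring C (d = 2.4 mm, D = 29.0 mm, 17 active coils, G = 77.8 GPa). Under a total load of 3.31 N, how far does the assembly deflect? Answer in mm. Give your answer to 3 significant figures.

5.33 mm

k_A = Gd⁴/(8D³N_a) = (79.6×10³)(8.3⁴)/(8·109.0³·10) = 3.6463 N/mm
k_B = Gd⁴/(8D³N_a) = (78.4×10³)(3.7⁴)/(8·18.8³·14) = 19.744 N/mm
k_C = Gd⁴/(8D³N_a) = (77.8×10³)(2.4⁴)/(8·29.0³·17) = 0.7782 N/mm
Series: 1/k_eq = 1/3.6463 + 1/19.744 + 1/0.7782 = 1.6099; k_eq = 0.62115 N/mm
δ = F/k_eq = 3.31/0.62115 = 5.3288 mm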